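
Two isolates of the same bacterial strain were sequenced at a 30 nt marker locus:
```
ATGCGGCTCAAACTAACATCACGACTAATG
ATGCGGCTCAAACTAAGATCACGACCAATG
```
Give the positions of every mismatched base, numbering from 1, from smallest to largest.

Differences at position 17 (C→G), position 26 (T→C).

17, 26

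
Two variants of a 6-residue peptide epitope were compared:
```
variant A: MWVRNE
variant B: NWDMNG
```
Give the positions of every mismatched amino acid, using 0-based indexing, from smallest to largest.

Differences at position 0 (M→N), position 2 (V→D), position 3 (R→M), position 5 (E→G).

0, 2, 3, 5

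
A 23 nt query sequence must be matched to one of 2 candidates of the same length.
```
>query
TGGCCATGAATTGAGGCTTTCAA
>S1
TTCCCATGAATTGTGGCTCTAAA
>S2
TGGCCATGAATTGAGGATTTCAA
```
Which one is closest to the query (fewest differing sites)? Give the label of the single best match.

S2

S1 differs at 5 sites; S2 differs at 1 site. The closest is S2.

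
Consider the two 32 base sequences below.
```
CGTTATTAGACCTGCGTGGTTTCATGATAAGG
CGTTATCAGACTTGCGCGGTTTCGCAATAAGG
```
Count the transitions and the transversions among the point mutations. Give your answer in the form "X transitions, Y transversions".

Mismatches (1-based):
base 7: T→C (pyrimidine→pyrimidine, transition)
base 12: C→T (pyrimidine→pyrimidine, transition)
base 17: T→C (pyrimidine→pyrimidine, transition)
base 24: A→G (purine→purine, transition)
base 25: T→C (pyrimidine→pyrimidine, transition)
base 26: G→A (purine→purine, transition)

6 transitions, 0 transversions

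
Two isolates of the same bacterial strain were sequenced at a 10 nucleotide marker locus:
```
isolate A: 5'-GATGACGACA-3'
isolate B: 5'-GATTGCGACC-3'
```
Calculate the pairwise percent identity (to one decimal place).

70.0%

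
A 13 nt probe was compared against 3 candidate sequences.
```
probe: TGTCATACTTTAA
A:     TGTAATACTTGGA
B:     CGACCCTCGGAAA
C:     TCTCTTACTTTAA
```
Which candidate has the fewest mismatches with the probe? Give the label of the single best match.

A differs at 3 bases; B differs at 8 bases; C differs at 2 bases. The closest is C.

C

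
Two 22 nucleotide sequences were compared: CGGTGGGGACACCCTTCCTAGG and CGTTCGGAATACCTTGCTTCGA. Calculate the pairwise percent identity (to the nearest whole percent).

9 positions differ (3, 5, 8, 10, 14, 16, 18, 20, 22), so 13 of 22 match: 13/22 = 59.09%.

59%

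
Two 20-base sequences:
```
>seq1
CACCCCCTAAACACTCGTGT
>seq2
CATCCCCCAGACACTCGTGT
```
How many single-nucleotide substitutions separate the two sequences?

3

The sequences differ at bases 3, 8, 10 (1-based) — 3 in total.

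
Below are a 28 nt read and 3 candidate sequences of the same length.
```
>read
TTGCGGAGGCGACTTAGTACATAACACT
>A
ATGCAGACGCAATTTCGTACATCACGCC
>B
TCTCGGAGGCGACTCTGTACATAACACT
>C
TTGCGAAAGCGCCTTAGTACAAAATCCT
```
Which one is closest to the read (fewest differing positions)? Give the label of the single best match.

A differs at 9 positions; B differs at 4 positions; C differs at 6 positions. The closest is B.

B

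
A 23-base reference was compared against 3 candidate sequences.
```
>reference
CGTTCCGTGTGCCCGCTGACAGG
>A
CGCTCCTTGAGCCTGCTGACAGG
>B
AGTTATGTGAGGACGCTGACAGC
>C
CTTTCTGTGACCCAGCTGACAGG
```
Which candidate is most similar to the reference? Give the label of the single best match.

A differs at 4 positions; B differs at 7 positions; C differs at 5 positions. The closest is A.

A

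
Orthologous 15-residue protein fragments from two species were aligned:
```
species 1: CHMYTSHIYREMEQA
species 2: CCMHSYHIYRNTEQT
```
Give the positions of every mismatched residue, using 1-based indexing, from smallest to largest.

2, 4, 5, 6, 11, 12, 15

Differences at position 2 (H→C), position 4 (Y→H), position 5 (T→S), position 6 (S→Y), position 11 (E→N), position 12 (M→T), position 15 (A→T).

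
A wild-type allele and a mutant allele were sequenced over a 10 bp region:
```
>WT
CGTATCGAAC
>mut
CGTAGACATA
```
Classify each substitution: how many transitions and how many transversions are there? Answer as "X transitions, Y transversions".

Mismatches (1-based):
position 5: T→G (pyrimidine→purine, transversion)
position 6: C→A (pyrimidine→purine, transversion)
position 7: G→C (purine→pyrimidine, transversion)
position 9: A→T (purine→pyrimidine, transversion)
position 10: C→A (pyrimidine→purine, transversion)

0 transitions, 5 transversions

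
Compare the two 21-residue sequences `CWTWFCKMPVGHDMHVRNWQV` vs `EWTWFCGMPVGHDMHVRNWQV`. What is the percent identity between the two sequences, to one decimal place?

90.5%

Mismatches at positions 1, 7 (1-based): 2 of 21.
Identical positions: 19/21 = 90.48% → 90.5%.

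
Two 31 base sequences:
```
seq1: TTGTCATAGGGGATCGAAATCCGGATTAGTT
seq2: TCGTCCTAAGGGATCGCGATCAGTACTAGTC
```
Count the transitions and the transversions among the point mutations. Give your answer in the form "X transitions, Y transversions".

5 transitions, 4 transversions

Transitions (purine↔purine or pyrimidine↔pyrimidine): 2 T→C, 9 G→A, 18 A→G, 26 T→C, 31 T→C.
Transversions (purine↔pyrimidine): 6 A→C, 17 A→C, 22 C→A, 24 G→T.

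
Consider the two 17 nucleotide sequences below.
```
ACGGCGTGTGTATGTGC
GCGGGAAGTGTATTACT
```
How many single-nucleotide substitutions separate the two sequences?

8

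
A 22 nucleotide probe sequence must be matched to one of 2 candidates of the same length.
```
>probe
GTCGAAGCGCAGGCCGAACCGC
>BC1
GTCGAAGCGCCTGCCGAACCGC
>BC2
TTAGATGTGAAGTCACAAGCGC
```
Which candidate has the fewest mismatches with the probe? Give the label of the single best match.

BC1

BC1 differs at 2 positions; BC2 differs at 9 positions. The closest is BC1.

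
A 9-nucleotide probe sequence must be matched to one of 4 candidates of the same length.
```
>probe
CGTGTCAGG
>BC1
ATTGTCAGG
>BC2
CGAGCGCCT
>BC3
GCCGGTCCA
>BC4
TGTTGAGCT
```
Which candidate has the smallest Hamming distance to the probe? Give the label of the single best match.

BC1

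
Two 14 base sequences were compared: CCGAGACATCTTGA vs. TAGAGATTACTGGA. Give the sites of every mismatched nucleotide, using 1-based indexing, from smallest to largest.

Differences at site 1 (C→T), site 2 (C→A), site 7 (C→T), site 8 (A→T), site 9 (T→A), site 12 (T→G).

1, 2, 7, 8, 9, 12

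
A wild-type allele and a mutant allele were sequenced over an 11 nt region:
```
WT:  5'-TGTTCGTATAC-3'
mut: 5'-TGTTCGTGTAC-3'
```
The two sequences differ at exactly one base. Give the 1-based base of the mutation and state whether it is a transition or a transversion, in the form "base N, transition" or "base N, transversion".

Base 8 changes A→G. A is a purine and G is a purine, so this is a transition.

base 8, transition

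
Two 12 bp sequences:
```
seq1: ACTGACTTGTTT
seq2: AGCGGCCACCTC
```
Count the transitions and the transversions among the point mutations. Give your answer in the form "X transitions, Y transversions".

Transitions (purine↔purine or pyrimidine↔pyrimidine): 3 T→C, 5 A→G, 7 T→C, 10 T→C, 12 T→C.
Transversions (purine↔pyrimidine): 2 C→G, 8 T→A, 9 G→C.

5 transitions, 3 transversions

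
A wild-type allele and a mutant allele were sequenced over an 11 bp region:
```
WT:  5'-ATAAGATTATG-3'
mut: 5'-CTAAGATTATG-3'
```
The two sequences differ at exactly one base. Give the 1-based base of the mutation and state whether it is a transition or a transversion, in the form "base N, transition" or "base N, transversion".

Base 1 changes A→C. A is a purine and C is a pyrimidine, so this is a transversion.

base 1, transversion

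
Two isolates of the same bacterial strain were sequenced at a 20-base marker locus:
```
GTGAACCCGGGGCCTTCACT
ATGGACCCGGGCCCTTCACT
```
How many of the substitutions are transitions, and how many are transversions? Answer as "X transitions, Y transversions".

Transitions (purine↔purine or pyrimidine↔pyrimidine): 1 G→A, 4 A→G.
Transversions (purine↔pyrimidine): 12 G→C.

2 transitions, 1 transversion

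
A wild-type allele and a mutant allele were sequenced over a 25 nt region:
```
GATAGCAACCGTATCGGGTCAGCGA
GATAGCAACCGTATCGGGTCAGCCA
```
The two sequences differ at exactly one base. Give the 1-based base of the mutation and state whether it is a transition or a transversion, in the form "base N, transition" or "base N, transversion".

Base 24 changes G→C. G is a purine and C is a pyrimidine, so this is a transversion.

base 24, transversion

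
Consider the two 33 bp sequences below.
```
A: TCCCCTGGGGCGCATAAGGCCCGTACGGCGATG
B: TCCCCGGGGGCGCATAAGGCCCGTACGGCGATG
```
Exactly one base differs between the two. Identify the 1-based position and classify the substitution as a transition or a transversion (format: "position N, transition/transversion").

The sequences differ only at position 6: T→G (pyrimidine→purine), a transversion.

position 6, transversion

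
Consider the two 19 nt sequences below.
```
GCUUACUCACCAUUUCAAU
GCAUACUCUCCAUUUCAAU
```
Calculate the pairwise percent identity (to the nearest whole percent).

2 positions differ (3, 9), so 17 of 19 match: 17/19 = 89.47%.

89%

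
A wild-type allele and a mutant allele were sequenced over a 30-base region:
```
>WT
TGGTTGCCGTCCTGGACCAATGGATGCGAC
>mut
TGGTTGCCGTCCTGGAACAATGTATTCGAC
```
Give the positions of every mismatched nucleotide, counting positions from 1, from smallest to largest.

17, 23, 26

Scanning 1-based: 17: C/A; 23: G/T; 26: G/T.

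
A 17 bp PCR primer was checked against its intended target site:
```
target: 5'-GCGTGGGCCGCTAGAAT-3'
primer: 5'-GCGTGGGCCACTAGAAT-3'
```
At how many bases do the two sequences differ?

1

Comparing position by position, 1 base differs: 10 (G/A).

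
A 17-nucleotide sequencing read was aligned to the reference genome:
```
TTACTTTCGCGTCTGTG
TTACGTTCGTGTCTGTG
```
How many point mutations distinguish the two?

Comparing position by position, 2 bases differ: 5 (T/G), 10 (C/T).

2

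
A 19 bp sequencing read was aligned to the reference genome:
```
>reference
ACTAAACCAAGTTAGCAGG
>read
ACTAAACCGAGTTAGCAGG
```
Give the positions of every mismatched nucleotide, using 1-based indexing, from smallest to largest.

Scanning 1-based: 9: A/G.

9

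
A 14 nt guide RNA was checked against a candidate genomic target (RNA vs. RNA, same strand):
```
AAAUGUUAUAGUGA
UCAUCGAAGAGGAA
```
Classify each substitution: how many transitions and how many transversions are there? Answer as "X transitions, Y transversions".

1 transition, 7 transversions

Mismatches (1-based):
base 1: A→U (purine→pyrimidine, transversion)
base 2: A→C (purine→pyrimidine, transversion)
base 5: G→C (purine→pyrimidine, transversion)
base 6: U→G (pyrimidine→purine, transversion)
base 7: U→A (pyrimidine→purine, transversion)
base 9: U→G (pyrimidine→purine, transversion)
base 12: U→G (pyrimidine→purine, transversion)
base 13: G→A (purine→purine, transition)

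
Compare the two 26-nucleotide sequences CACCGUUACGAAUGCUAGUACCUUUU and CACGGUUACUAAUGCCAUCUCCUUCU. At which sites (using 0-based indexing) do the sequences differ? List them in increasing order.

Differences at site 3 (C→G), site 9 (G→U), site 15 (U→C), site 17 (G→U), site 18 (U→C), site 19 (A→U), site 24 (U→C).

3, 9, 15, 17, 18, 19, 24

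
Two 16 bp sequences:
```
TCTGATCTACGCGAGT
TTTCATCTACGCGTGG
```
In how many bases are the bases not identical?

4

Mismatches (1-based): base 2: C→T; base 4: G→C; base 14: A→T; base 16: T→G.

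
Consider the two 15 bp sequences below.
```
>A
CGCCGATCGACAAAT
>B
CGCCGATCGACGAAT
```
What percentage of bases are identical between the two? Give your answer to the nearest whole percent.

1 position differs (12), so 14 of 15 match: 14/15 = 93.33%.

93%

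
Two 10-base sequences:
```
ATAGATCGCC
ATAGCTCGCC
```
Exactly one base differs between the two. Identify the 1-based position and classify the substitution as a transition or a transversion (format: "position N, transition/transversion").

The sequences differ only at position 5: A→C (purine→pyrimidine), a transversion.

position 5, transversion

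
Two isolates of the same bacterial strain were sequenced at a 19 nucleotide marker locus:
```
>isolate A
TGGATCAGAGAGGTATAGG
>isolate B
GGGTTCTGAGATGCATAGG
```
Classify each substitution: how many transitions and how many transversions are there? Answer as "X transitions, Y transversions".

1 transition, 4 transversions

Transitions (purine↔purine or pyrimidine↔pyrimidine): 14 T→C.
Transversions (purine↔pyrimidine): 1 T→G, 4 A→T, 7 A→T, 12 G→T.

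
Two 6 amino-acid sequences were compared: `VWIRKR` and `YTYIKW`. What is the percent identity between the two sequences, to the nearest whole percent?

17%

5 positions differ (1, 2, 3, 4, 6), so 1 of 6 match: 1/6 = 16.67%.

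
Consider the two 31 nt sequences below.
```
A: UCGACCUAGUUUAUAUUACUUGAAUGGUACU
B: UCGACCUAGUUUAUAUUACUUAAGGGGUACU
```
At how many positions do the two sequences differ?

The sequences differ at positions 22, 24, 25 (1-based) — 3 in total.

3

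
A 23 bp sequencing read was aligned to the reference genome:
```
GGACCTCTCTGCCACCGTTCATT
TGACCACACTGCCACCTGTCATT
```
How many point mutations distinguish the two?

5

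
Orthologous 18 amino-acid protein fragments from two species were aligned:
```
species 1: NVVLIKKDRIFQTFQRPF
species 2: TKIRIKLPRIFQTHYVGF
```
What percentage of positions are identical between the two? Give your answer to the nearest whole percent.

44%

10 positions differ (1, 2, 3, 4, 7, 8, 14, 15, 16, 17), so 8 of 18 match: 8/18 = 44.44%.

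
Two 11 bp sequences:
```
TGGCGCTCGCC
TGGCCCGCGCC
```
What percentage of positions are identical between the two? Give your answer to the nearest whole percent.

82%

Mismatches at positions 5, 7 (1-based): 2 of 11.
Identical positions: 9/11 = 81.82% → 82%.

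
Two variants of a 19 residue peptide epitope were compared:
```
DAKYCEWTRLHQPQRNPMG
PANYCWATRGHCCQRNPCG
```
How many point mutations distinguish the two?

8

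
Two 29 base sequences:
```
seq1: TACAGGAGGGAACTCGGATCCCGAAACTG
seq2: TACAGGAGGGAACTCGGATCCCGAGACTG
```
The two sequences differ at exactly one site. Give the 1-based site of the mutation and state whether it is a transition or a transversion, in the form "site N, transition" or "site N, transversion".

site 25, transition

The sequences differ only at site 25: A→G (purine→purine), a transition.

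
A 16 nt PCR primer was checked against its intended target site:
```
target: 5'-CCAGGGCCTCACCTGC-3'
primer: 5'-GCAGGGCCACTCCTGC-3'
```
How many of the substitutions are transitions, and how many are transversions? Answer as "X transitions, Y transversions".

0 transitions, 3 transversions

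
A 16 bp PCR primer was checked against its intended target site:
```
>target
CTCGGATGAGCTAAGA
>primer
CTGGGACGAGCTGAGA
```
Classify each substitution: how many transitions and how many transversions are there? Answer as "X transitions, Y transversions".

Transitions (purine↔purine or pyrimidine↔pyrimidine): 7 T→C, 13 A→G.
Transversions (purine↔pyrimidine): 3 C→G.

2 transitions, 1 transversion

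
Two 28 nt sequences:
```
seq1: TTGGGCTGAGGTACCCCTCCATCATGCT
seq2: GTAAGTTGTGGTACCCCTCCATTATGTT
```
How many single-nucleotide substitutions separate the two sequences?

Mismatches (1-based): base 1: T→G; base 3: G→A; base 4: G→A; base 6: C→T; base 9: A→T; base 23: C→T; base 27: C→T.

7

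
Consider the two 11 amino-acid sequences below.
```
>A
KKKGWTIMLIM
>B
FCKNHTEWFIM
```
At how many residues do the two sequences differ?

Comparing position by position, 7 residues differ: 1 (K/F), 2 (K/C), 4 (G/N), 5 (W/H), 7 (I/E), 8 (M/W), 9 (L/F).

7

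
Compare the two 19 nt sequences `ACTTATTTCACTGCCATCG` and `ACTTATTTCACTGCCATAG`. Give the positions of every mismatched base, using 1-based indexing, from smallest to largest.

18

Scanning 1-based: 18: C/A.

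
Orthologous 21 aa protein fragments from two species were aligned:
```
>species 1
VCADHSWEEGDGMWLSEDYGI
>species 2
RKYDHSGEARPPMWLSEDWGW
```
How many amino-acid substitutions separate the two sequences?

10

Comparing position by position, 10 positions differ: 1 (V/R), 2 (C/K), 3 (A/Y), 7 (W/G), 9 (E/A), 10 (G/R), 11 (D/P), 12 (G/P), 19 (Y/W), 21 (I/W).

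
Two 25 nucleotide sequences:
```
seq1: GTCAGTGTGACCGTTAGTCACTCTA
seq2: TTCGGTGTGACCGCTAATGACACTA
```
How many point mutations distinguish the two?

6

Mismatches (1-based): site 1: G→T; site 4: A→G; site 14: T→C; site 17: G→A; site 19: C→G; site 22: T→A.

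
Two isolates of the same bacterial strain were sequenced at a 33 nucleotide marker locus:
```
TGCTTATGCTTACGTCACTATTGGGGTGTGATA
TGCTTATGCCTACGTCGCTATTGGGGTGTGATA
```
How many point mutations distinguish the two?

Mismatches (1-based): position 10: T→C; position 17: A→G.

2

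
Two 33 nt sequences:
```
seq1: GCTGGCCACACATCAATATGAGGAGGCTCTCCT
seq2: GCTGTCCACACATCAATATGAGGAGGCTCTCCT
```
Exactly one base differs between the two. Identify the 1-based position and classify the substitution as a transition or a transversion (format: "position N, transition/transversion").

position 5, transversion

Position 5 changes G→T. G is a purine and T is a pyrimidine, so this is a transversion.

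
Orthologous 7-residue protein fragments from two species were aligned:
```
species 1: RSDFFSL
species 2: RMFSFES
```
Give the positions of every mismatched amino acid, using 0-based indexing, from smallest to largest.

1, 2, 3, 5, 6

Scanning 0-based: 1: S/M; 2: D/F; 3: F/S; 5: S/E; 6: L/S.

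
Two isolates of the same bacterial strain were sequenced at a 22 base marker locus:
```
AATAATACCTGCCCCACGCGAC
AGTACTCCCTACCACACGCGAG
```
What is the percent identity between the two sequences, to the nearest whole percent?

6 positions differ (2, 5, 7, 11, 14, 22), so 16 of 22 match: 16/22 = 72.73%.

73%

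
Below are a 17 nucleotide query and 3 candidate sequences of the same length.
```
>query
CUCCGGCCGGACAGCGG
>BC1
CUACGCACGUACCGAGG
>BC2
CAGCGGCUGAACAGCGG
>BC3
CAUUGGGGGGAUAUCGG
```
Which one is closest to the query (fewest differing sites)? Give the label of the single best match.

Hamming distances to query — BC1: 6; BC2: 4; BC3: 7.
Smallest is BC2 with 4 mismatches.

BC2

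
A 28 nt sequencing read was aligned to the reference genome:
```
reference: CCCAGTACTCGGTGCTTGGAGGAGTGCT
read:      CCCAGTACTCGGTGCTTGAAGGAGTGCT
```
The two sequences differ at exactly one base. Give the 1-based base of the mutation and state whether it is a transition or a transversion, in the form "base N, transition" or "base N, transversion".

base 19, transition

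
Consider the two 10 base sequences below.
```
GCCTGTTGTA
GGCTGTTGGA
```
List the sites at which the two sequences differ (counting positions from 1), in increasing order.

2, 9

Differences at site 2 (C→G), site 9 (T→G).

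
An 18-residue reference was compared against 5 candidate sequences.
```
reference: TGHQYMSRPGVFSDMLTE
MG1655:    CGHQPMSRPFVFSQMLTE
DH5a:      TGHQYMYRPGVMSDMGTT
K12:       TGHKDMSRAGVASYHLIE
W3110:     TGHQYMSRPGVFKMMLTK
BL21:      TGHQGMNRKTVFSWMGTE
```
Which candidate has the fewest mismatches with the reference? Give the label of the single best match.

W3110

MG1655 differs at 4 residues; DH5a differs at 4 residues; K12 differs at 7 residues; W3110 differs at 3 residues; BL21 differs at 6 residues. The closest is W3110.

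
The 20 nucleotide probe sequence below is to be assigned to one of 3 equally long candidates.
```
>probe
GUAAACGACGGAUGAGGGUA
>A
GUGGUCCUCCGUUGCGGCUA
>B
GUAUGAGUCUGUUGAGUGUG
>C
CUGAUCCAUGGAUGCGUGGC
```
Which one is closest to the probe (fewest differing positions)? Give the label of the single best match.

A differs at 9 positions; B differs at 8 positions; C differs at 9 positions. The closest is B.

B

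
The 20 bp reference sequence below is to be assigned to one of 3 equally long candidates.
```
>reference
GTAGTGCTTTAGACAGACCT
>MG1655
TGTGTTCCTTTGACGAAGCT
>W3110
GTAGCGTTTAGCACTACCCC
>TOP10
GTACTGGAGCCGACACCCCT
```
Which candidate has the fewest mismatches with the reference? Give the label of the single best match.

TOP10

Hamming distances to reference — MG1655: 9; W3110: 9; TOP10: 8.
Smallest is TOP10 with 8 mismatches.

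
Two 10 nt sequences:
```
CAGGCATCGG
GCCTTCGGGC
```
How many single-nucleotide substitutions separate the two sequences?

The sequences differ at bases 1, 2, 3, 4, 5, 6, 7, 8, 10 (1-based) — 9 in total.

9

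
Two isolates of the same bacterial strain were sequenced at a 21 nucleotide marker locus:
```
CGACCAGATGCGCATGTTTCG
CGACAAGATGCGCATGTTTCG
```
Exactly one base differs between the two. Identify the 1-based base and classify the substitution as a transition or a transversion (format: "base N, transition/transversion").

base 5, transversion

The sequences differ only at base 5: C→A (pyrimidine→purine), a transversion.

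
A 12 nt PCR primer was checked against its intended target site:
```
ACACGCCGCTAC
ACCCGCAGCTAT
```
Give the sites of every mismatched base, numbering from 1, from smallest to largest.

3, 7, 12

Differences at site 3 (A→C), site 7 (C→A), site 12 (C→T).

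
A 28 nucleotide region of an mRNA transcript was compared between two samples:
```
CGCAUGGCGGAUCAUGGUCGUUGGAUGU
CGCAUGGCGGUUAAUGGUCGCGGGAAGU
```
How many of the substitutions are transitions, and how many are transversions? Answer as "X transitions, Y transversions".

1 transition, 4 transversions

Transitions (purine↔purine or pyrimidine↔pyrimidine): 21 U→C.
Transversions (purine↔pyrimidine): 11 A→U, 13 C→A, 22 U→G, 26 U→A.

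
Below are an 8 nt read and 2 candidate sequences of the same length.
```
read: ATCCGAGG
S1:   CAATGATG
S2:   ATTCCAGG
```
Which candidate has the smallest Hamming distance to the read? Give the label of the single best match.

S2

S1 differs at 5 positions; S2 differs at 2 positions. The closest is S2.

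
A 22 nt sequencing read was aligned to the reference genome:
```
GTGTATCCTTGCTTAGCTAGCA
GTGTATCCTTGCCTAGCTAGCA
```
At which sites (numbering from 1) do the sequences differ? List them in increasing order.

13

Scanning 1-based: 13: T/C.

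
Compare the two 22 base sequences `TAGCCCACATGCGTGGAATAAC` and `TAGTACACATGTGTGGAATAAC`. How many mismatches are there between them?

Comparing position by position, 3 sites differ: 4 (C/T), 5 (C/A), 12 (C/T).

3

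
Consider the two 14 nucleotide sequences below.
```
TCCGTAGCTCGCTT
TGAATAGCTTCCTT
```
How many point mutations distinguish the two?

Mismatches (1-based): site 2: C→G; site 3: C→A; site 4: G→A; site 10: C→T; site 11: G→C.

5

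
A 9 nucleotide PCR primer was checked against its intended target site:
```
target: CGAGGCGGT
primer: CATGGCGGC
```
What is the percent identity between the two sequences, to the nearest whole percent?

67%

3 positions differ (2, 3, 9), so 6 of 9 match: 6/9 = 66.67%.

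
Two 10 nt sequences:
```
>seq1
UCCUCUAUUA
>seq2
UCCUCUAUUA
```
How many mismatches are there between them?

0

The two sequences are identical at every position.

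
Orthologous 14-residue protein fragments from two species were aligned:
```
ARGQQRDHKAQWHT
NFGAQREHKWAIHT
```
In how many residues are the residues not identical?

Comparing position by position, 7 residues differ: 1 (A/N), 2 (R/F), 4 (Q/A), 7 (D/E), 10 (A/W), 11 (Q/A), 12 (W/I).

7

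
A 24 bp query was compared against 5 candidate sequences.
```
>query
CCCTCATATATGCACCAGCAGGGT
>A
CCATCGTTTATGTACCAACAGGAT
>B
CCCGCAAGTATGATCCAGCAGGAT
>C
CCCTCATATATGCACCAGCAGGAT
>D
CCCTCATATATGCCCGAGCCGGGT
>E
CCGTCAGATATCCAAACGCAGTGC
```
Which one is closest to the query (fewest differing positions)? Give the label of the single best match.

A differs at 6 positions; B differs at 6 positions; C differs at 1 position; D differs at 3 positions; E differs at 8 positions. The closest is C.

C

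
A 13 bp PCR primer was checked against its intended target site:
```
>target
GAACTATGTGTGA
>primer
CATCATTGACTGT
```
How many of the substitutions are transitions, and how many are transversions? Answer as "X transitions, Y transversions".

0 transitions, 7 transversions

Transitions (purine↔purine or pyrimidine↔pyrimidine): none.
Transversions (purine↔pyrimidine): 1 G→C, 3 A→T, 5 T→A, 6 A→T, 9 T→A, 10 G→C, 13 A→T.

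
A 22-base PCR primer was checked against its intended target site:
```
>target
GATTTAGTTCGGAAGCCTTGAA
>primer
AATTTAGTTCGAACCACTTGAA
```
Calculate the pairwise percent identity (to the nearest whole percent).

77%

Mismatches at positions 1, 12, 14, 15, 16 (1-based): 5 of 22.
Identical positions: 17/22 = 77.27% → 77%.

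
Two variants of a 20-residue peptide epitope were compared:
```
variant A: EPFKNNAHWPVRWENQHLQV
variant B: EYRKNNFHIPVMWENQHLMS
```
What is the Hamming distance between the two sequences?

Mismatches (1-based): position 2: P→Y; position 3: F→R; position 7: A→F; position 9: W→I; position 12: R→M; position 19: Q→M; position 20: V→S.

7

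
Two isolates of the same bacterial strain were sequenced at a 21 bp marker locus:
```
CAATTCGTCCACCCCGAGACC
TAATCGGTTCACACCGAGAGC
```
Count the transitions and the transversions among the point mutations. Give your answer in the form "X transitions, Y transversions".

Mismatches (1-based):
position 1: C→T (pyrimidine→pyrimidine, transition)
position 5: T→C (pyrimidine→pyrimidine, transition)
position 6: C→G (pyrimidine→purine, transversion)
position 9: C→T (pyrimidine→pyrimidine, transition)
position 13: C→A (pyrimidine→purine, transversion)
position 20: C→G (pyrimidine→purine, transversion)

3 transitions, 3 transversions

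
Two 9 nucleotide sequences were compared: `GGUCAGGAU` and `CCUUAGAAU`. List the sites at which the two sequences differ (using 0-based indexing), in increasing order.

Differences at site 0 (G→C), site 1 (G→C), site 3 (C→U), site 6 (G→A).

0, 1, 3, 6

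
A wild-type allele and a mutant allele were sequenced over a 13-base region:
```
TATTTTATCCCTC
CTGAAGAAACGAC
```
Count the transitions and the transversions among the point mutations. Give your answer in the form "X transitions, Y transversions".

1 transition, 9 transversions

Mismatches (1-based):
base 1: T→C (pyrimidine→pyrimidine, transition)
base 2: A→T (purine→pyrimidine, transversion)
base 3: T→G (pyrimidine→purine, transversion)
base 4: T→A (pyrimidine→purine, transversion)
base 5: T→A (pyrimidine→purine, transversion)
base 6: T→G (pyrimidine→purine, transversion)
base 8: T→A (pyrimidine→purine, transversion)
base 9: C→A (pyrimidine→purine, transversion)
base 11: C→G (pyrimidine→purine, transversion)
base 12: T→A (pyrimidine→purine, transversion)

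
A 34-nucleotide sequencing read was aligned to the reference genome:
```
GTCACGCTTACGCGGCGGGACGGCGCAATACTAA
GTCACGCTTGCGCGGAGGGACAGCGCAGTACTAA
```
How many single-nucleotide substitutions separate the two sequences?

4

Comparing position by position, 4 bases differ: 10 (A/G), 16 (C/A), 22 (G/A), 28 (A/G).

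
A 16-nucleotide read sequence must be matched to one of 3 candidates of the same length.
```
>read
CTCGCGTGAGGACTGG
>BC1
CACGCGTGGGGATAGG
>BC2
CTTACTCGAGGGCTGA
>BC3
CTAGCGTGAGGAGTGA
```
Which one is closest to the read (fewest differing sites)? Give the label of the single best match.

BC1 differs at 4 sites; BC2 differs at 6 sites; BC3 differs at 3 sites. The closest is BC3.

BC3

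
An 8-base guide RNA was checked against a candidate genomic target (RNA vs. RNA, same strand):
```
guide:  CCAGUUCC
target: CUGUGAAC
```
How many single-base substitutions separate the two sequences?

6

Mismatches (1-based): base 2: C→U; base 3: A→G; base 4: G→U; base 5: U→G; base 6: U→A; base 7: C→A.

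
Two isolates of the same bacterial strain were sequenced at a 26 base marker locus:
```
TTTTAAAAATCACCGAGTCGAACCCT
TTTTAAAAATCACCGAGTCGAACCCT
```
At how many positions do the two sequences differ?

The two sequences are identical at every position.

0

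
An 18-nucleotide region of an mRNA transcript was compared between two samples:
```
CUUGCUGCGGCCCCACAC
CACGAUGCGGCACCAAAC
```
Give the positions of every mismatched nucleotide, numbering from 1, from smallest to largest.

2, 3, 5, 12, 16

Differences at position 2 (U→A), position 3 (U→C), position 5 (C→A), position 12 (C→A), position 16 (C→A).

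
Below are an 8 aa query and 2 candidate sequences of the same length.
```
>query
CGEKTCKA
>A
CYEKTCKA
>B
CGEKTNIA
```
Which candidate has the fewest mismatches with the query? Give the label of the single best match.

Hamming distances to query — A: 1; B: 2.
Smallest is A with 1 mismatch.

A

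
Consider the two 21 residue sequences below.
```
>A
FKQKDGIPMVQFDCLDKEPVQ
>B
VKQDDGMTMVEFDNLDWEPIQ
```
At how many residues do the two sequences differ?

Comparing position by position, 8 residues differ: 1 (F/V), 4 (K/D), 7 (I/M), 8 (P/T), 11 (Q/E), 14 (C/N), 17 (K/W), 20 (V/I).

8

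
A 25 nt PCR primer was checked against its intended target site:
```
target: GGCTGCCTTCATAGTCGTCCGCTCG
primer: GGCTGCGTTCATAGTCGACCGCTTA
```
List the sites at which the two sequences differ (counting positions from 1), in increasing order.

Differences at site 7 (C→G), site 18 (T→A), site 24 (C→T), site 25 (G→A).

7, 18, 24, 25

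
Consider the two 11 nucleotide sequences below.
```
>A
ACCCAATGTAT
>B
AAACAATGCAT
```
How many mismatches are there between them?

3

Comparing position by position, 3 sites differ: 2 (C/A), 3 (C/A), 9 (T/C).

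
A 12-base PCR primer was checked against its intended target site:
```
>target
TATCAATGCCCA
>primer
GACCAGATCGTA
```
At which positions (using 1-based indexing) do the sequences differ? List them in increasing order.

1, 3, 6, 7, 8, 10, 11

Scanning 1-based: 1: T/G; 3: T/C; 6: A/G; 7: T/A; 8: G/T; 10: C/G; 11: C/T.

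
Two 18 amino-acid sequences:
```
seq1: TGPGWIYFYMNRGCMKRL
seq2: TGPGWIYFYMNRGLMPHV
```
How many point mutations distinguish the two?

4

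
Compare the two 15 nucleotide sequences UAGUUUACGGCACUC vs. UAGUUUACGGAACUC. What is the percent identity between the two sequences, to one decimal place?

1 position differs (11), so 14 of 15 match: 14/15 = 93.33%.

93.3%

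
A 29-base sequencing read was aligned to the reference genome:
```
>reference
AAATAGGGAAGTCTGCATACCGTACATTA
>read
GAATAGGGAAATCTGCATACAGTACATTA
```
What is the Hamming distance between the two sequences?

3

Comparing position by position, 3 positions differ: 1 (A/G), 11 (G/A), 21 (C/A).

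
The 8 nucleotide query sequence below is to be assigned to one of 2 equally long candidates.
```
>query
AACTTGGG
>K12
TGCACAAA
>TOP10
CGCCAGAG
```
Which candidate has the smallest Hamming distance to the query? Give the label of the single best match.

K12 differs at 7 bases; TOP10 differs at 5 bases. The closest is TOP10.

TOP10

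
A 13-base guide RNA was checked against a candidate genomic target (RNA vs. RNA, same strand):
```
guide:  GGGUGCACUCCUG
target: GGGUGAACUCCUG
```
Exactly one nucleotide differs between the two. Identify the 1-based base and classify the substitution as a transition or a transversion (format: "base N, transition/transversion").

base 6, transversion

Base 6 changes C→A. C is a pyrimidine and A is a purine, so this is a transversion.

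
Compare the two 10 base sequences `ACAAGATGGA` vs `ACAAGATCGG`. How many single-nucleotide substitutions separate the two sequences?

2

Comparing position by position, 2 sites differ: 8 (G/C), 10 (A/G).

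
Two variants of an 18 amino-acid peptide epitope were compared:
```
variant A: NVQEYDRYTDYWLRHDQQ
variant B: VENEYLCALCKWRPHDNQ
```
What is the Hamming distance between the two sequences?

12

The sequences differ at positions 1, 2, 3, 6, 7, 8, 9, 10, 11, 13, 14, 17 (1-based) — 12 in total.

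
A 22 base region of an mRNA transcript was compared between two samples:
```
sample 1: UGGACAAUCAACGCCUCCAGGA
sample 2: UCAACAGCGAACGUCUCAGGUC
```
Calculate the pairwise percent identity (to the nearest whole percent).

10 positions differ (2, 3, 7, 8, 9, 14, 18, 19, 21, 22), so 12 of 22 match: 12/22 = 54.55%.

55%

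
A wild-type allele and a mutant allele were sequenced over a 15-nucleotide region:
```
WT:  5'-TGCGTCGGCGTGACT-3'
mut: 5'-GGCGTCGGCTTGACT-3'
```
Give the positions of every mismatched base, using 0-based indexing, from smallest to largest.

0, 9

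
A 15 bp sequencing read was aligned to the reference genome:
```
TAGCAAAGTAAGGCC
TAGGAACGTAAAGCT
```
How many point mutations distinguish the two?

Comparing position by position, 4 positions differ: 4 (C/G), 7 (A/C), 12 (G/A), 15 (C/T).

4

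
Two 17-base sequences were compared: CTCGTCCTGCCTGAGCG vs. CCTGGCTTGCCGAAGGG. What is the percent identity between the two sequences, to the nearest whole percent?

59%

Mismatches at positions 2, 3, 5, 7, 12, 13, 16 (1-based): 7 of 17.
Identical positions: 10/17 = 58.82% → 59%.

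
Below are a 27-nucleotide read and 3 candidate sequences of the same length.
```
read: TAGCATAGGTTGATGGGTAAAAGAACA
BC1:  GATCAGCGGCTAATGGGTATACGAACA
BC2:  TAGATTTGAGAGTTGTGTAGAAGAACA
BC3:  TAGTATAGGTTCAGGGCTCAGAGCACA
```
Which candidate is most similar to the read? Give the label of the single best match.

BC3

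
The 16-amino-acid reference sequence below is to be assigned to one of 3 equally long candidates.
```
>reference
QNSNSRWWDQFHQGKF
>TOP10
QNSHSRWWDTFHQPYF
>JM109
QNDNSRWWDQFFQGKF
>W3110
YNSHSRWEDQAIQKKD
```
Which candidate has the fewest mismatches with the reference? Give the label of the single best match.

JM109

TOP10 differs at 4 positions; JM109 differs at 2 positions; W3110 differs at 7 positions. The closest is JM109.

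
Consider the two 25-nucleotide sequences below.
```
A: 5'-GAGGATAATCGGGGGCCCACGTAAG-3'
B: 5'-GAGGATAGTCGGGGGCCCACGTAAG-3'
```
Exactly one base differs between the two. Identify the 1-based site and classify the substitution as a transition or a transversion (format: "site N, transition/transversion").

Site 8 changes A→G. A is a purine and G is a purine, so this is a transition.

site 8, transition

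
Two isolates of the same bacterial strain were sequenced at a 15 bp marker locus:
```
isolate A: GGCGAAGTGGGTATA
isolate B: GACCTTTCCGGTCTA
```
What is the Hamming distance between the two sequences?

8

Comparing position by position, 8 bases differ: 2 (G/A), 4 (G/C), 5 (A/T), 6 (A/T), 7 (G/T), 8 (T/C), 9 (G/C), 13 (A/C).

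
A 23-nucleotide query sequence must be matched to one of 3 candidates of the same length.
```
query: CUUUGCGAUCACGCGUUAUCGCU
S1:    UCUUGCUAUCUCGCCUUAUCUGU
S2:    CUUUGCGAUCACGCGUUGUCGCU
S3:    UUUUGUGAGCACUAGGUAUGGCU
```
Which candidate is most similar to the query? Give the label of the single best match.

Hamming distances to query — S1: 7; S2: 1; S3: 7.
Smallest is S2 with 1 mismatch.

S2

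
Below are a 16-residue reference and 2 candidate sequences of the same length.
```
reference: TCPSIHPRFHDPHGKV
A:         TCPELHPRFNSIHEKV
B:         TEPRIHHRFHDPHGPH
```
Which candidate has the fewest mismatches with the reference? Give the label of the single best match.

B

Hamming distances to reference — A: 6; B: 5.
Smallest is B with 5 mismatches.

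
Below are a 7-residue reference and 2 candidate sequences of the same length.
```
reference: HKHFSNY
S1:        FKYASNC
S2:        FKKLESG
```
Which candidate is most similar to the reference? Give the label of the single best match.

S1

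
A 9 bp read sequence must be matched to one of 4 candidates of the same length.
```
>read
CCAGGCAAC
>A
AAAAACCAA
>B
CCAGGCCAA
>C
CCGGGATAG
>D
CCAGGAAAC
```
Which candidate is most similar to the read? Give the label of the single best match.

D

Hamming distances to read — A: 6; B: 2; C: 4; D: 1.
Smallest is D with 1 mismatch.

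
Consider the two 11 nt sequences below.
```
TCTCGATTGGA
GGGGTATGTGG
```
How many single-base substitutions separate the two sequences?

Comparing position by position, 8 sites differ: 1 (T/G), 2 (C/G), 3 (T/G), 4 (C/G), 5 (G/T), 8 (T/G), 9 (G/T), 11 (A/G).

8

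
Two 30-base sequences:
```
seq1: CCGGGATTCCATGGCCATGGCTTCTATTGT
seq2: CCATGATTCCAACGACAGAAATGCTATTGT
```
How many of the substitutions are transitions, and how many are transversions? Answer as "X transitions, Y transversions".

3 transitions, 7 transversions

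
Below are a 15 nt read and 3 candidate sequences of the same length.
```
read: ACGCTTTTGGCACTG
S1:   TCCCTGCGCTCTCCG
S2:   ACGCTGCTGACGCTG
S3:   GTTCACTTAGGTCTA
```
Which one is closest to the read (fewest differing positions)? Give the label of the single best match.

S2

S1 differs at 9 positions; S2 differs at 4 positions; S3 differs at 9 positions. The closest is S2.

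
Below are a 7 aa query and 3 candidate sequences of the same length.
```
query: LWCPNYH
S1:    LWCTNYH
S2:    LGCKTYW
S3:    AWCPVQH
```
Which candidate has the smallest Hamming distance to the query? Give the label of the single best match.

S1

S1 differs at 1 position; S2 differs at 4 positions; S3 differs at 3 positions. The closest is S1.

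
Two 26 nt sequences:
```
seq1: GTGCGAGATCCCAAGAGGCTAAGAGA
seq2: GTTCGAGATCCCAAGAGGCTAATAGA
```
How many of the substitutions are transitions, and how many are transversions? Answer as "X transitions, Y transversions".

0 transitions, 2 transversions

Transitions (purine↔purine or pyrimidine↔pyrimidine): none.
Transversions (purine↔pyrimidine): 3 G→T, 23 G→T.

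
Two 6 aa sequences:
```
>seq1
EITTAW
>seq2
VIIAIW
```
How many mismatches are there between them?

Comparing position by position, 4 positions differ: 1 (E/V), 3 (T/I), 4 (T/A), 5 (A/I).

4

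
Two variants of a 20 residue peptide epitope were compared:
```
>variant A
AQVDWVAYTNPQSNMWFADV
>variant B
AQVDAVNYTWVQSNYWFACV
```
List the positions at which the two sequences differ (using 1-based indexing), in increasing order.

Differences at position 5 (W→A), position 7 (A→N), position 10 (N→W), position 11 (P→V), position 15 (M→Y), position 19 (D→C).

5, 7, 10, 11, 15, 19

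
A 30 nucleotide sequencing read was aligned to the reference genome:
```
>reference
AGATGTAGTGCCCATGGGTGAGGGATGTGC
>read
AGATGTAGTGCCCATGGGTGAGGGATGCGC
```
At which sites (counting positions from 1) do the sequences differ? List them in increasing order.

Scanning 1-based: 28: T/C.

28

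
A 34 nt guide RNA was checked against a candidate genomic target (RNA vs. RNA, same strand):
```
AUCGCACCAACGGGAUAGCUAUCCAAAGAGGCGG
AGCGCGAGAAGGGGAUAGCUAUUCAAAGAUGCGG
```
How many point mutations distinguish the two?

Comparing position by position, 7 sites differ: 2 (U/G), 6 (A/G), 7 (C/A), 8 (C/G), 11 (C/G), 23 (C/U), 30 (G/U).

7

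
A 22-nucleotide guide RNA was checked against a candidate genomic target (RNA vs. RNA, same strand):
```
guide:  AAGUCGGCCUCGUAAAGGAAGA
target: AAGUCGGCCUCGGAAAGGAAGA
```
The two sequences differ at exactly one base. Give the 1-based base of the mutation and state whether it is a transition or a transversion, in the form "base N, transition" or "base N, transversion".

base 13, transversion

The sequences differ only at base 13: U→G (pyrimidine→purine), a transversion.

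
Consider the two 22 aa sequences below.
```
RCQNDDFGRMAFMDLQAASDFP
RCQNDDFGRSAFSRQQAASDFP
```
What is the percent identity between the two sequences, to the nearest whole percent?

Mismatches at positions 10, 13, 14, 15 (1-based): 4 of 22.
Identical positions: 18/22 = 81.82% → 82%.

82%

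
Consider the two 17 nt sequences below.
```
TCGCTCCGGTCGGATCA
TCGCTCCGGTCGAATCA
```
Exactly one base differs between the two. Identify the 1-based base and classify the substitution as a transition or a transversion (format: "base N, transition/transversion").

base 13, transition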